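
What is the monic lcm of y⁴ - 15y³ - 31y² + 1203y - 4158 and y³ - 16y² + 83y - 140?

y⁶ - 24y⁵ + 124y⁴ + 1182y³ - 15605y² + 61482y - 83160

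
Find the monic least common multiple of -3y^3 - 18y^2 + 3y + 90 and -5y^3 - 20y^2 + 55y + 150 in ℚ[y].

y^5 + 5y^4 - 13y^3 - 65y^2 + 36y + 180

Repeated division with remainder:
  -3y^3 - 18y^2 + 3y + 90 = (3/5)(-5y^3 - 20y^2 + 55y + 150) + (-6y^2 - 30y)
  -5y^3 - 20y^2 + 55y + 150 = ((5/6)y - 5/6)(-6y^2 - 30y) + (30y + 150)
  -6y^2 - 30y = (-(1/5)y)(30y + 150) + (0)
Last nonzero remainder: 30y + 150. Dividing through by 30 gives the monic gcd y + 5.
Then lcm(f, g) = f·g / gcd(f, g); expanding and making the result monic gives the answer.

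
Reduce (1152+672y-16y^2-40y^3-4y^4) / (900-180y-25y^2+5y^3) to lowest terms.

(192+80y-16y^2-4y^3)/(150-55y+5y^2)

Euclidean algorithm in ℚ[y]:
  -4y^4-40y^3-16y^2+672y+1152 = (-(4/5)y-12)(5y^3-25y^2-180y+900) + (-460y^2-768y+11952)
  5y^3-25y^2-180y+900 = (-(1/92)y+767/10580)(-460y^2-768y+11952) + ((14784/2645)y+88704/2645)
  -460y^2-768y+11952 = (-(304175/3696)y+219535/616)((14784/2645)y+88704/2645) + (0)
Last nonzero remainder: (14784/2645)y+88704/2645. Dividing through by 14784/2645 gives the monic gcd y+6.
Cancel y+6 from numerator and denominator to get the reduced form.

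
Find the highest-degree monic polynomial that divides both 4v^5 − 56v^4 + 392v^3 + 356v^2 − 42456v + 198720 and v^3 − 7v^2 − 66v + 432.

Apply the Euclidean algorithm:
  4v^5 − 56v^4 + 392v^3 + 356v^2 − 42456v + 198720 = (4v^2 − 28v + 460)(v^3 − 7v^2 − 66v + 432) + (0)
The last nonzero remainder v^3 − 7v^2 − 66v + 432 is already monic.

v^3 − 7v^2 − 66v + 432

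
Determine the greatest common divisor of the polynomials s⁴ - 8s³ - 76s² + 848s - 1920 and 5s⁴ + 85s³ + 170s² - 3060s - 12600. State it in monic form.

s² + 4s - 60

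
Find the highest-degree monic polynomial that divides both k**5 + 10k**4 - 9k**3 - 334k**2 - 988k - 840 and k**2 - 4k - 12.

Apply the Euclidean algorithm:
  k**5 + 10k**4 - 9k**3 - 334k**2 - 988k - 840 = (k**3 + 14k**2 + 59k + 70)(k**2 - 4k - 12) + (0)
The last nonzero remainder k**2 - 4k - 12 is already monic.

k**2 - 4k - 12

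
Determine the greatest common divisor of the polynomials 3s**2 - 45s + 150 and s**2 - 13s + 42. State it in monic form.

Repeated division with remainder:
  3s**2 - 45s + 150 = (3)(s**2 - 13s + 42) + (-6s + 24)
  s**2 - 13s + 42 = (-(1/6)s + 3/2)(-6s + 24) + (6)
  -6s + 24 = (-s + 4)(6) + (0)
The last nonzero remainder is the constant 6, so the polynomials are coprime and gcd = 1.

1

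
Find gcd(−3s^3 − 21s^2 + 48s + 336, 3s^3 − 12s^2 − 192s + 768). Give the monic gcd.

s − 4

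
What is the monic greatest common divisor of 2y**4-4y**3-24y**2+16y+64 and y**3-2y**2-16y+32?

Apply the Euclidean algorithm:
  2y**4-4y**3-24y**2+16y+64 = (2y)(y**3-2y**2-16y+32) + (8y**2-48y+64)
  y**3-2y**2-16y+32 = ((1/8)y+1/2)(8y**2-48y+64) + (0)
Last nonzero remainder: 8y**2-48y+64. Dividing through by 8 gives the monic gcd y**2-6y+8.

y**2-6y+8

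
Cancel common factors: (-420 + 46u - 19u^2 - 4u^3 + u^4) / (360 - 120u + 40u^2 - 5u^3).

Euclidean algorithm in ℚ[u]:
  u^4 - 4u^3 - 19u^2 + 46u - 420 = (-(1/5)u - 4/5)(-5u^3 + 40u^2 - 120u + 360) + (-11u^2 + 22u - 132)
  -5u^3 + 40u^2 - 120u + 360 = ((5/11)u - 30/11)(-11u^2 + 22u - 132) + (0)
Last nonzero remainder: -11u^2 + 22u - 132. Dividing through by -11 gives the monic gcd u^2 - 2u + 12.
Cancel u^2 - 2u + 12 from numerator and denominator to get the reduced form.

(35 + 2u - u^2)/(-30 + 5u)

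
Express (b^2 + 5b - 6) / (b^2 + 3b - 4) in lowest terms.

Apply the Euclidean algorithm:
  b^2 + 5b - 6 = (b^2 + 3b - 4) + (2b - 2)
  b^2 + 3b - 4 = ((1/2)b + 2)(2b - 2) + (0)
Last nonzero remainder: 2b - 2. Dividing through by 2 gives the monic gcd b - 1.
Cancel b - 1 from numerator and denominator to get the reduced form.

(b + 6)/(b + 4)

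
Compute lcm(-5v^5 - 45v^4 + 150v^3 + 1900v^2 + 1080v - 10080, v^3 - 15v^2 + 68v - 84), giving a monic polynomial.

Repeated division with remainder:
  -5v^5 - 45v^4 + 150v^3 + 1900v^2 + 1080v - 10080 = (-5v^2 - 120v - 1310)(v^3 - 15v^2 + 68v - 84) + (-10010v^2 + 80080v - 120120)
  v^3 - 15v^2 + 68v - 84 = (-(1/10010)v + 1/1430)(-10010v^2 + 80080v - 120120) + (0)
Last nonzero remainder: -10010v^2 + 80080v - 120120. Dividing through by -10010 gives the monic gcd v^2 - 8v + 12.
Then lcm(f, g) = f·g / gcd(f, g); expanding and making the result monic gives the answer.

v^6 + 2v^5 - 93v^4 - 170v^3 + 2444v^2 + 3528v - 14112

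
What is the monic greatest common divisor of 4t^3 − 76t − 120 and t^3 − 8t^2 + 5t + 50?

t^2 − 3t − 10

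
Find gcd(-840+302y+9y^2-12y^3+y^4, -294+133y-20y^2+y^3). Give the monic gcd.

42-13y+y^2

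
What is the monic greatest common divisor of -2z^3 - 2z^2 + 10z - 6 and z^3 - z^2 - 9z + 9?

Apply the Euclidean algorithm:
  -2z^3 - 2z^2 + 10z - 6 = (-2)(z^3 - z^2 - 9z + 9) + (-4z^2 - 8z + 12)
  z^3 - z^2 - 9z + 9 = (-(1/4)z + 3/4)(-4z^2 - 8z + 12) + (0)
Last nonzero remainder: -4z^2 - 8z + 12. Dividing through by -4 gives the monic gcd z^2 + 2z - 3.

z^2 + 2z - 3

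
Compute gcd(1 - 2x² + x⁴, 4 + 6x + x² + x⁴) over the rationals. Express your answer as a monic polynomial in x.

1 + 2x + x²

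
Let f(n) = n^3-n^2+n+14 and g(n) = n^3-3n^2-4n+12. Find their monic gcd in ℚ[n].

Repeated division with remainder:
  n^3-n^2+n+14 = (n^3-3n^2-4n+12) + (2n^2+5n+2)
  n^3-3n^2-4n+12 = ((1/2)n-11/4)(2n^2+5n+2) + ((35/4)n+35/2)
  2n^2+5n+2 = ((8/35)n+4/35)((35/4)n+35/2) + (0)
Last nonzero remainder: (35/4)n+35/2. Dividing through by 35/4 gives the monic gcd n+2.

n+2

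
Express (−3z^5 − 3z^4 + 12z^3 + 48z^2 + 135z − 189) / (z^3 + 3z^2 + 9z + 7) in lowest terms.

(−3z^3 + 3z^2 + 27z − 27)/(z + 1)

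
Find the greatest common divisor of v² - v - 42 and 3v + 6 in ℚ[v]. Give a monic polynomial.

Apply the Euclidean algorithm:
  v² - v - 42 = ((1/3)v - 1)(3v + 6) + (-36)
  3v + 6 = (-(1/12)v - 1/6)(-36) + (0)
The last nonzero remainder is the constant -36, so the polynomials are coprime and gcd = 1.

1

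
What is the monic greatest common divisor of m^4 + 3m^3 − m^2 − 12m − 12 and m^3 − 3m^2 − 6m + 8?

By polynomial division,
  m^4 + 3m^3 − m^2 − 12m − 12 = (m + 6)(m^3 − 3m^2 − 6m + 8) + (23m^2 + 16m − 60)
  m^3 − 3m^2 − 6m + 8 = ((1/23)m − 85/529)(23m^2 + 16m − 60) + (−(434/529)m − 868/529)
  23m^2 + 16m − 60 = (−(12167/434)m + 7935/217)(−(434/529)m − 868/529) + (0)
Last nonzero remainder: −(434/529)m − 868/529. Dividing through by −434/529 gives the monic gcd m + 2.

m + 2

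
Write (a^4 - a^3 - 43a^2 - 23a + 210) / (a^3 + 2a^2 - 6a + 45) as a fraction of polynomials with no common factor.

(a^3 - 6a^2 - 13a + 42)/(a^2 - 3a + 9)

Repeated division with remainder:
  a^4 - a^3 - 43a^2 - 23a + 210 = (a - 3)(a^3 + 2a^2 - 6a + 45) + (-31a^2 - 86a + 345)
  a^3 + 2a^2 - 6a + 45 = (-(1/31)a + 24/961)(-31a^2 - 86a + 345) + ((6993/961)a + 34965/961)
  -31a^2 - 86a + 345 = (-(29791/6993)a + 22103/2331)((6993/961)a + 34965/961) + (0)
Last nonzero remainder: (6993/961)a + 34965/961. Dividing through by 6993/961 gives the monic gcd a + 5.
Cancel a + 5 from numerator and denominator to get the reduced form.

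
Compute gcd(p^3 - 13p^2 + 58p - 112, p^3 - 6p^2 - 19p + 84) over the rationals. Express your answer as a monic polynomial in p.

Euclidean algorithm in ℚ[p]:
  p^3 - 13p^2 + 58p - 112 = (p^3 - 6p^2 - 19p + 84) + (-7p^2 + 77p - 196)
  p^3 - 6p^2 - 19p + 84 = (-(1/7)p - 5/7)(-7p^2 + 77p - 196) + (8p - 56)
  -7p^2 + 77p - 196 = (-(7/8)p + 7/2)(8p - 56) + (0)
Last nonzero remainder: 8p - 56. Dividing through by 8 gives the monic gcd p - 7.

p - 7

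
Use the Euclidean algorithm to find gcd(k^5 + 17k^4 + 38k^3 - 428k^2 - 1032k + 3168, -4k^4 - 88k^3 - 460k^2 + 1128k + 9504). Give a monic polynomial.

Apply the Euclidean algorithm:
  k^5 + 17k^4 + 38k^3 - 428k^2 - 1032k + 3168 = (-(1/4)k + 5/4)(-4k^4 - 88k^3 - 460k^2 + 1128k + 9504) + (33k^3 + 429k^2 - 66k - 8712)
  -4k^4 - 88k^3 - 460k^2 + 1128k + 9504 = (-(4/33)k - 12/11)(33k^3 + 429k^2 - 66k - 8712) + (0)
Last nonzero remainder: 33k^3 + 429k^2 - 66k - 8712. Dividing through by 33 gives the monic gcd k^3 + 13k^2 - 2k - 264.

k^3 + 13k^2 - 2k - 264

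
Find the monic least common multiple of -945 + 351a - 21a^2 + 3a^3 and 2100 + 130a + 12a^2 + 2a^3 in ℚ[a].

-3150 + 855a + 47a^2 + 3a^3 + a^4

Euclidean algorithm in ℚ[a]:
  3a^3 - 21a^2 + 351a - 945 = (3/2)(2a^3 + 12a^2 + 130a + 2100) + (-39a^2 + 156a - 4095)
  2a^3 + 12a^2 + 130a + 2100 = (-(2/39)a - 20/39)(-39a^2 + 156a - 4095) + (0)
Last nonzero remainder: -39a^2 + 156a - 4095. Dividing through by -39 gives the monic gcd a^2 - 4a + 105.
Then lcm(f, g) = f·g / gcd(f, g); expanding and making the result monic gives the answer.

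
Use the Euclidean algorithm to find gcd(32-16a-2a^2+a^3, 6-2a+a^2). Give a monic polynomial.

1

Apply the Euclidean algorithm:
  a^3-2a^2-16a+32 = (a)(a^2-2a+6) + (-22a+32)
  a^2-2a+6 = (-(1/22)a+3/121)(-22a+32) + (630/121)
  -22a+32 = (-(1331/315)a+1936/315)(630/121) + (0)
The last nonzero remainder is the constant 630/121, so the polynomials are coprime and gcd = 1.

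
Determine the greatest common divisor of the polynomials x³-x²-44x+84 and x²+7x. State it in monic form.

x+7

Apply the Euclidean algorithm:
  x³-x²-44x+84 = (x-8)(x²+7x) + (12x+84)
  x²+7x = ((1/12)x)(12x+84) + (0)
Last nonzero remainder: 12x+84. Dividing through by 12 gives the monic gcd x+7.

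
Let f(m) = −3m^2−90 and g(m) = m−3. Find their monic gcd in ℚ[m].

By polynomial division,
  −3m^2−90 = (−3m−9)(m−3) + (−117)
  m−3 = (−(1/117)m+1/39)(−117) + (0)
The last nonzero remainder is the constant −117, so the polynomials are coprime and gcd = 1.

1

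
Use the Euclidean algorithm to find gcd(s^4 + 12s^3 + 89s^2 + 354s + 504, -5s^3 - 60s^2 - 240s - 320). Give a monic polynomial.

s + 4

By polynomial division,
  s^4 + 12s^3 + 89s^2 + 354s + 504 = (-(1/5)s)(-5s^3 - 60s^2 - 240s - 320) + (41s^2 + 290s + 504)
  -5s^3 - 60s^2 - 240s - 320 = (-(5/41)s - 1010/1681)(41s^2 + 290s + 504) + (-(7220/1681)s - 28880/1681)
  41s^2 + 290s + 504 = (-(68921/7220)s - 105903/3610)(-(7220/1681)s - 28880/1681) + (0)
Last nonzero remainder: -(7220/1681)s - 28880/1681. Dividing through by -7220/1681 gives the monic gcd s + 4.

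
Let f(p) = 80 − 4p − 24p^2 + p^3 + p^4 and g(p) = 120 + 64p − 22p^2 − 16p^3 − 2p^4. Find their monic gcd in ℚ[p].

−20 − 4p + 5p^2 + p^3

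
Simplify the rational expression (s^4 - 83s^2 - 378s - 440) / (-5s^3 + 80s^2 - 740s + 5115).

(-s^3 - 11s^2 - 38s - 40)/(5s^2 - 25s + 465)

By polynomial division,
  s^4 - 83s^2 - 378s - 440 = (-(1/5)s - 16/5)(-5s^3 + 80s^2 - 740s + 5115) + (25s^2 - 1723s + 15928)
  -5s^3 + 80s^2 - 740s + 5115 = (-(1/5)s - 1323/125)(25s^2 - 1723s + 15928) + (-(1973829/125)s + 21712119/125)
  25s^2 - 1723s + 15928 = (-(3125/1973829)s + 181000/1973829)(-(1973829/125)s + 21712119/125) + (0)
Last nonzero remainder: -(1973829/125)s + 21712119/125. Dividing through by -1973829/125 gives the monic gcd s - 11.
Cancel s - 11 from numerator and denominator to get the reduced form.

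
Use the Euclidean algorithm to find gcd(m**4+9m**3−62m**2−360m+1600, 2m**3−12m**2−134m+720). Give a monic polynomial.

m**2+3m−40

Euclidean algorithm in ℚ[m]:
  m**4+9m**3−62m**2−360m+1600 = ((1/2)m+15/2)(2m**3−12m**2−134m+720) + (95m**2+285m−3800)
  2m**3−12m**2−134m+720 = ((2/95)m−18/95)(95m**2+285m−3800) + (0)
Last nonzero remainder: 95m**2+285m−3800. Dividing through by 95 gives the monic gcd m**2+3m−40.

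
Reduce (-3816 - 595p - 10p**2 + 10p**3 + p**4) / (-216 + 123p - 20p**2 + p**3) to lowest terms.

(477 + 134p + 18p**2 + p**3)/(27 - 12p + p**2)

Euclidean algorithm in ℚ[p]:
  p**4 + 10p**3 - 10p**2 - 595p - 3816 = (p + 30)(p**3 - 20p**2 + 123p - 216) + (467p**2 - 4069p + 2664)
  p**3 - 20p**2 + 123p - 216 = ((1/467)p - 5271/218089)(467p**2 - 4069p + 2664) + ((4133160/218089)p - 33065280/218089)
  467p**2 - 4069p + 2664 = ((101847563/4133160)p - 8069293/459240)((4133160/218089)p - 33065280/218089) + (0)
Last nonzero remainder: (4133160/218089)p - 33065280/218089. Dividing through by 4133160/218089 gives the monic gcd p - 8.
Cancel p - 8 from numerator and denominator to get the reduced form.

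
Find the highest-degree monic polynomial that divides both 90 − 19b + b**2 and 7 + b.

1

Repeated division with remainder:
  b**2 − 19b + 90 = (b − 26)(b + 7) + (272)
  b + 7 = ((1/272)b + 7/272)(272) + (0)
The last nonzero remainder is the constant 272, so the polynomials are coprime and gcd = 1.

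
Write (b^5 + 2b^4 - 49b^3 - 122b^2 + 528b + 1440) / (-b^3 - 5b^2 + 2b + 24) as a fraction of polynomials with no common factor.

(-b^3 + 5b^2 + 26b - 120)/(b - 2)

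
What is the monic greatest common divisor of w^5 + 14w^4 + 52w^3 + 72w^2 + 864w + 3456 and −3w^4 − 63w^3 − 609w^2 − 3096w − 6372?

w^2 + 12w + 36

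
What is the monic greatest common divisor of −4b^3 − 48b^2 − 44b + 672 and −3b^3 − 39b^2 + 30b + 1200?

b + 8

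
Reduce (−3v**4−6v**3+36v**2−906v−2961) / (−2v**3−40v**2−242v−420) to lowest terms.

(3v**2−24v+141)/(2v+20)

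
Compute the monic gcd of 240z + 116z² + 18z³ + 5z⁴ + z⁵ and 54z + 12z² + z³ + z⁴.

Euclidean algorithm in ℚ[z]:
  z⁵ + 5z⁴ + 18z³ + 116z² + 240z = (z + 4)(z⁴ + z³ + 12z² + 54z) + (2z³ + 14z² + 24z)
  z⁴ + z³ + 12z² + 54z = ((1/2)z - 3)(2z³ + 14z² + 24z) + (42z² + 126z)
  2z³ + 14z² + 24z = ((1/21)z + 4/21)(42z² + 126z) + (0)
Last nonzero remainder: 42z² + 126z. Dividing through by 42 gives the monic gcd z² + 3z.

3z + z²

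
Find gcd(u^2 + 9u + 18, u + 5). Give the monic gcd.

Repeated division with remainder:
  u^2 + 9u + 18 = (u + 4)(u + 5) + (−2)
  u + 5 = (−(1/2)u − 5/2)(−2) + (0)
The last nonzero remainder is the constant −2, so the polynomials are coprime and gcd = 1.

1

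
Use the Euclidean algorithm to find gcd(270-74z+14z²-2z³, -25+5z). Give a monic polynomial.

Apply the Euclidean algorithm:
  -2z³+14z²-74z+270 = (-(2/5)z²+(4/5)z-54/5)(5z-25) + (0)
Last nonzero remainder: 5z-25. Dividing through by 5 gives the monic gcd z-5.

-5+z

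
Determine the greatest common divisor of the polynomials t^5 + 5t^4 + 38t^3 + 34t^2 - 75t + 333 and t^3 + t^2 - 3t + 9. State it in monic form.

Euclidean algorithm in ℚ[t]:
  t^5 + 5t^4 + 38t^3 + 34t^2 - 75t + 333 = (t^2 + 4t + 37)(t^3 + t^2 - 3t + 9) + (0)
The last nonzero remainder t^3 + t^2 - 3t + 9 is already monic.

t^3 + t^2 - 3t + 9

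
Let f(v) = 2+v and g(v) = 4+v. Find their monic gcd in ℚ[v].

1

Repeated division with remainder:
  v+2 = (v+4) + (-2)
  v+4 = (-(1/2)v-2)(-2) + (0)
The last nonzero remainder is the constant -2, so the polynomials are coprime and gcd = 1.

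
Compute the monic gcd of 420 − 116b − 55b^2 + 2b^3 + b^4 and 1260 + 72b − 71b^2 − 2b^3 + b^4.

−210 − 47b + 4b^2 + b^3

By polynomial division,
  b^4 + 2b^3 − 55b^2 − 116b + 420 = (b^4 − 2b^3 − 71b^2 + 72b + 1260) + (4b^3 + 16b^2 − 188b − 840)
  b^4 − 2b^3 − 71b^2 + 72b + 1260 = ((1/4)b − 3/2)(4b^3 + 16b^2 − 188b − 840) + (0)
Last nonzero remainder: 4b^3 + 16b^2 − 188b − 840. Dividing through by 4 gives the monic gcd b^3 + 4b^2 − 47b − 210.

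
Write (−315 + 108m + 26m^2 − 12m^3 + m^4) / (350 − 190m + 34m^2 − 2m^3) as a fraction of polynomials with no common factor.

By polynomial division,
  m^4 − 12m^3 + 26m^2 + 108m − 315 = (−(1/2)m − 5/2)(−2m^3 + 34m^2 − 190m + 350) + (16m^2 − 192m + 560)
  −2m^3 + 34m^2 − 190m + 350 = (−(1/8)m + 5/8)(16m^2 − 192m + 560) + (0)
Last nonzero remainder: 16m^2 − 192m + 560. Dividing through by 16 gives the monic gcd m^2 − 12m + 35.
Cancel m^2 − 12m + 35 from numerator and denominator to get the reduced form.

(9 − m^2)/(−10 + 2m)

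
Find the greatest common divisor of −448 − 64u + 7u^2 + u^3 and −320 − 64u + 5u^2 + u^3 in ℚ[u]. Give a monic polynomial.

Repeated division with remainder:
  u^3 + 7u^2 − 64u − 448 = (u^3 + 5u^2 − 64u − 320) + (2u^2 − 128)
  u^3 + 5u^2 − 64u − 320 = ((1/2)u + 5/2)(2u^2 − 128) + (0)
Last nonzero remainder: 2u^2 − 128. Dividing through by 2 gives the monic gcd u^2 − 64.

−64 + u^2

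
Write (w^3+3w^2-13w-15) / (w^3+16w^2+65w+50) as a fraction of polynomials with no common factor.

Apply the Euclidean algorithm:
  w^3+3w^2-13w-15 = (w^3+16w^2+65w+50) + (-13w^2-78w-65)
  w^3+16w^2+65w+50 = (-(1/13)w-10/13)(-13w^2-78w-65) + (0)
Last nonzero remainder: -13w^2-78w-65. Dividing through by -13 gives the monic gcd w^2+6w+5.
Cancel w^2+6w+5 from numerator and denominator to get the reduced form.

(w-3)/(w+10)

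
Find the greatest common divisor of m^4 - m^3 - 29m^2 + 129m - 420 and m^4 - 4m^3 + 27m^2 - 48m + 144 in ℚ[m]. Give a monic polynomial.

m^2 - 3m + 12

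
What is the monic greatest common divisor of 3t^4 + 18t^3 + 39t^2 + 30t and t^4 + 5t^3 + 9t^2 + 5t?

Apply the Euclidean algorithm:
  3t^4 + 18t^3 + 39t^2 + 30t = (3)(t^4 + 5t^3 + 9t^2 + 5t) + (3t^3 + 12t^2 + 15t)
  t^4 + 5t^3 + 9t^2 + 5t = ((1/3)t + 1/3)(3t^3 + 12t^2 + 15t) + (0)
Last nonzero remainder: 3t^3 + 12t^2 + 15t. Dividing through by 3 gives the monic gcd t^3 + 4t^2 + 5t.

t^3 + 4t^2 + 5t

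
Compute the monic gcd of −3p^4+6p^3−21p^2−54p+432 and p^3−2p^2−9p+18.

p^2−9

Repeated division with remainder:
  −3p^4+6p^3−21p^2−54p+432 = (−3p)(p^3−2p^2−9p+18) + (−48p^2+432)
  p^3−2p^2−9p+18 = (−(1/48)p+1/24)(−48p^2+432) + (0)
Last nonzero remainder: −48p^2+432. Dividing through by −48 gives the monic gcd p^2−9.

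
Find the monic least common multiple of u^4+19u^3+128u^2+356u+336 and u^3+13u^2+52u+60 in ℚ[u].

By polynomial division,
  u^4+19u^3+128u^2+356u+336 = (u+6)(u^3+13u^2+52u+60) + (−2u^2−16u−24)
  u^3+13u^2+52u+60 = (−(1/2)u−5/2)(−2u^2−16u−24) + (0)
Last nonzero remainder: −2u^2−16u−24. Dividing through by −2 gives the monic gcd u^2+8u+12.
Then lcm(f, g) = f·g / gcd(f, g); expanding and making the result monic gives the answer.

u^5+24u^4+223u^3+996u^2+2116u+1680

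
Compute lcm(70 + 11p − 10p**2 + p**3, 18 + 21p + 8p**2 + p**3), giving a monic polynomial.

Euclidean algorithm in ℚ[p]:
  p**3 − 10p**2 + 11p + 70 = (p**3 + 8p**2 + 21p + 18) + (−18p**2 − 10p + 52)
  p**3 + 8p**2 + 21p + 18 = (−(1/18)p − 67/162)(−18p**2 − 10p + 52) + ((1600/81)p + 3200/81)
  −18p**2 − 10p + 52 = (−(729/800)p + 1053/800)((1600/81)p + 3200/81) + (0)
Last nonzero remainder: (1600/81)p + 3200/81. Dividing through by 1600/81 gives the monic gcd p + 2.
Then lcm(f, g) = f·g / gcd(f, g); expanding and making the result monic gives the answer.

630 + 519p + 46p**2 − 40p**3 − 4p**4 + p**5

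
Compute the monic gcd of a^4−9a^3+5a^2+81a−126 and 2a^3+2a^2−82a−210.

By polynomial division,
  a^4−9a^3+5a^2+81a−126 = ((1/2)a−5)(2a^3+2a^2−82a−210) + (56a^2−224a−1176)
  2a^3+2a^2−82a−210 = ((1/28)a+5/28)(56a^2−224a−1176) + (0)
Last nonzero remainder: 56a^2−224a−1176. Dividing through by 56 gives the monic gcd a^2−4a−21.

a^2−4a−21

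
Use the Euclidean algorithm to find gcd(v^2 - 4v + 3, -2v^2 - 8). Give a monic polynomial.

1

By polynomial division,
  v^2 - 4v + 3 = (-1/2)(-2v^2 - 8) + (-4v - 1)
  -2v^2 - 8 = ((1/2)v - 1/8)(-4v - 1) + (-65/8)
  -4v - 1 = ((32/65)v + 8/65)(-65/8) + (0)
The last nonzero remainder is the constant -65/8, so the polynomials are coprime and gcd = 1.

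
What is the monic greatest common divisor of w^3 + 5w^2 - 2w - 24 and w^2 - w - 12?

w + 3

By polynomial division,
  w^3 + 5w^2 - 2w - 24 = (w + 6)(w^2 - w - 12) + (16w + 48)
  w^2 - w - 12 = ((1/16)w - 1/4)(16w + 48) + (0)
Last nonzero remainder: 16w + 48. Dividing through by 16 gives the monic gcd w + 3.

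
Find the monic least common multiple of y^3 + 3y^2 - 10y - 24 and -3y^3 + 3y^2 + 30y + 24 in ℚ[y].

y^5 - 23y^3 - 6y^2 + 112y + 96

By polynomial division,
  y^3 + 3y^2 - 10y - 24 = (-1/3)(-3y^3 + 3y^2 + 30y + 24) + (4y^2 - 16)
  -3y^3 + 3y^2 + 30y + 24 = (-(3/4)y + 3/4)(4y^2 - 16) + (18y + 36)
  4y^2 - 16 = ((2/9)y - 4/9)(18y + 36) + (0)
Last nonzero remainder: 18y + 36. Dividing through by 18 gives the monic gcd y + 2.
Then lcm(f, g) = f·g / gcd(f, g); expanding and making the result monic gives the answer.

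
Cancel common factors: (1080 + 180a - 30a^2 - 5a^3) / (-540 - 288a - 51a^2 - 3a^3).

(-30 + 5a)/(15 + 3a)

Apply the Euclidean algorithm:
  -5a^3 - 30a^2 + 180a + 1080 = (5/3)(-3a^3 - 51a^2 - 288a - 540) + (55a^2 + 660a + 1980)
  -3a^3 - 51a^2 - 288a - 540 = (-(3/55)a - 3/11)(55a^2 + 660a + 1980) + (0)
Last nonzero remainder: 55a^2 + 660a + 1980. Dividing through by 55 gives the monic gcd a^2 + 12a + 36.
Cancel a^2 + 12a + 36 from numerator and denominator to get the reduced form.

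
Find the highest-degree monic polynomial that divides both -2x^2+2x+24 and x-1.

1

Apply the Euclidean algorithm:
  -2x^2+2x+24 = (-2x)(x-1) + (24)
  x-1 = ((1/24)x-1/24)(24) + (0)
The last nonzero remainder is the constant 24, so the polynomials are coprime and gcd = 1.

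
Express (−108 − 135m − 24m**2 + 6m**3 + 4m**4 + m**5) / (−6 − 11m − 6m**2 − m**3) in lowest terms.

(36 − 3m − m**3)/(2 + m)

Apply the Euclidean algorithm:
  m**5 + 4m**4 + 6m**3 − 24m**2 − 135m − 108 = (−m**2 + 2m − 7)(−m**3 − 6m**2 − 11m − 6) + (−50m**2 − 200m − 150)
  −m**3 − 6m**2 − 11m − 6 = ((1/50)m + 1/25)(−50m**2 − 200m − 150) + (0)
Last nonzero remainder: −50m**2 − 200m − 150. Dividing through by −50 gives the monic gcd m**2 + 4m + 3.
Cancel m**2 + 4m + 3 from numerator and denominator to get the reduced form.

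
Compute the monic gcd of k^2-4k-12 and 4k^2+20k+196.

1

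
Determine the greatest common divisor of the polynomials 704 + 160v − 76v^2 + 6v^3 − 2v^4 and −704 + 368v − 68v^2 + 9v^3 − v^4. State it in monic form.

Repeated division with remainder:
  −2v^4 + 6v^3 − 76v^2 + 160v + 704 = (2)(−v^4 + 9v^3 − 68v^2 + 368v − 704) + (−12v^3 + 60v^2 − 576v + 2112)
  −v^4 + 9v^3 − 68v^2 + 368v − 704 = ((1/12)v − 1/3)(−12v^3 + 60v^2 − 576v + 2112) + (0)
Last nonzero remainder: −12v^3 + 60v^2 − 576v + 2112. Dividing through by −12 gives the monic gcd v^3 − 5v^2 + 48v − 176.

−176 + 48v − 5v^2 + v^3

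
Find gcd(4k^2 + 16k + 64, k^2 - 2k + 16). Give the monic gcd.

Euclidean algorithm in ℚ[k]:
  4k^2 + 16k + 64 = (4)(k^2 - 2k + 16) + (24k)
  k^2 - 2k + 16 = ((1/24)k - 1/12)(24k) + (16)
  24k = ((3/2)k)(16) + (0)
The last nonzero remainder is the constant 16, so the polynomials are coprime and gcd = 1.

1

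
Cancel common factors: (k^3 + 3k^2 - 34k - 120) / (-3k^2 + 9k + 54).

(-k^2 - 9k - 20)/(3k + 9)

Apply the Euclidean algorithm:
  k^3 + 3k^2 - 34k - 120 = (-(1/3)k - 2)(-3k^2 + 9k + 54) + (2k - 12)
  -3k^2 + 9k + 54 = (-(3/2)k - 9/2)(2k - 12) + (0)
Last nonzero remainder: 2k - 12. Dividing through by 2 gives the monic gcd k - 6.
Cancel k - 6 from numerator and denominator to get the reduced form.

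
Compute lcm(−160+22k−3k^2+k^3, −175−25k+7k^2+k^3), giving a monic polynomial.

Euclidean algorithm in ℚ[k]:
  k^3−3k^2+22k−160 = (k^3+7k^2−25k−175) + (−10k^2+47k+15)
  k^3+7k^2−25k−175 = (−(1/10)k−117/100)(−10k^2+47k+15) + ((3149/100)k−3149/20)
  −10k^2+47k+15 = (−(1000/3149)k−300/3149)((3149/100)k−3149/20) + (0)
Last nonzero remainder: (3149/100)k−3149/20. Dividing through by 3149/100 gives the monic gcd k−5.
Then lcm(f, g) = f·g / gcd(f, g); expanding and making the result monic gives the answer.

−5600−1150k−k^2+21k^3+9k^4+k^5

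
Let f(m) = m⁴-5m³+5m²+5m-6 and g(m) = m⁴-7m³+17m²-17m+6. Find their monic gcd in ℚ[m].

m³-6m²+11m-6

Repeated division with remainder:
  m⁴-5m³+5m²+5m-6 = (m⁴-7m³+17m²-17m+6) + (2m³-12m²+22m-12)
  m⁴-7m³+17m²-17m+6 = ((1/2)m-1/2)(2m³-12m²+22m-12) + (0)
Last nonzero remainder: 2m³-12m²+22m-12. Dividing through by 2 gives the monic gcd m³-6m²+11m-6.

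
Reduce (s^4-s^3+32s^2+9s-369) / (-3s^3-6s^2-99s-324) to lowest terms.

Euclidean algorithm in ℚ[s]:
  s^4-s^3+32s^2+9s-369 = (-(1/3)s+1)(-3s^3-6s^2-99s-324) + (5s^2-45)
  -3s^3-6s^2-99s-324 = (-(3/5)s-6/5)(5s^2-45) + (-126s-378)
  5s^2-45 = (-(5/126)s+5/42)(-126s-378) + (0)
Last nonzero remainder: -126s-378. Dividing through by -126 gives the monic gcd s+3.
Cancel s+3 from numerator and denominator to get the reduced form.

(-s^3+4s^2-44s+123)/(3s^2-3s+108)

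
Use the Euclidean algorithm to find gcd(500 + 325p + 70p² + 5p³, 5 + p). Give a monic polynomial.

5 + p

Euclidean algorithm in ℚ[p]:
  5p³ + 70p² + 325p + 500 = (5p² + 45p + 100)(p + 5) + (0)
The last nonzero remainder p + 5 is already monic.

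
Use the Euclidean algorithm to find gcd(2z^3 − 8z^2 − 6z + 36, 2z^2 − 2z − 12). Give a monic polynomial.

Apply the Euclidean algorithm:
  2z^3 − 8z^2 − 6z + 36 = (z − 3)(2z^2 − 2z − 12) + (0)
Last nonzero remainder: 2z^2 − 2z − 12. Dividing through by 2 gives the monic gcd z^2 − z − 6.

z^2 − z − 6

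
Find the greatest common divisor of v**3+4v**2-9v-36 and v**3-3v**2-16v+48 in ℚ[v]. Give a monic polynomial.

v**2+v-12

By polynomial division,
  v**3+4v**2-9v-36 = (v**3-3v**2-16v+48) + (7v**2+7v-84)
  v**3-3v**2-16v+48 = ((1/7)v-4/7)(7v**2+7v-84) + (0)
Last nonzero remainder: 7v**2+7v-84. Dividing through by 7 gives the monic gcd v**2+v-12.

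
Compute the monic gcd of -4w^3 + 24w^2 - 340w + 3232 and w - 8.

Euclidean algorithm in ℚ[w]:
  -4w^3 + 24w^2 - 340w + 3232 = (-4w^2 - 8w - 404)(w - 8) + (0)
The last nonzero remainder w - 8 is already monic.

w - 8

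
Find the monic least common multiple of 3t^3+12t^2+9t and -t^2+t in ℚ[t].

Repeated division with remainder:
  3t^3+12t^2+9t = (-3t-15)(-t^2+t) + (24t)
  -t^2+t = (-(1/24)t+1/24)(24t) + (0)
Last nonzero remainder: 24t. Dividing through by 24 gives the monic gcd t.
Then lcm(f, g) = f·g / gcd(f, g); expanding and making the result monic gives the answer.

t^4+3t^3-t^2-3t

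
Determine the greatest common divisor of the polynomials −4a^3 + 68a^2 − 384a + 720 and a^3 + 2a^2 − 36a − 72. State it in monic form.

a − 6

Apply the Euclidean algorithm:
  −4a^3 + 68a^2 − 384a + 720 = (−4)(a^3 + 2a^2 − 36a − 72) + (76a^2 − 528a + 432)
  a^3 + 2a^2 − 36a − 72 = ((1/76)a + 85/722)(76a^2 − 528a + 432) + ((7392/361)a − 44352/361)
  76a^2 − 528a + 432 = ((6859/1848)a − 1083/308)((7392/361)a − 44352/361) + (0)
Last nonzero remainder: (7392/361)a − 44352/361. Dividing through by 7392/361 gives the monic gcd a − 6.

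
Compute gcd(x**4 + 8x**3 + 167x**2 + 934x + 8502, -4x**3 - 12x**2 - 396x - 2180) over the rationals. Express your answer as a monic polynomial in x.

x**2 - 2x + 109

Repeated division with remainder:
  x**4 + 8x**3 + 167x**2 + 934x + 8502 = (-(1/4)x - 5/4)(-4x**3 - 12x**2 - 396x - 2180) + (53x**2 - 106x + 5777)
  -4x**3 - 12x**2 - 396x - 2180 = (-(4/53)x - 20/53)(53x**2 - 106x + 5777) + (0)
Last nonzero remainder: 53x**2 - 106x + 5777. Dividing through by 53 gives the monic gcd x**2 - 2x + 109.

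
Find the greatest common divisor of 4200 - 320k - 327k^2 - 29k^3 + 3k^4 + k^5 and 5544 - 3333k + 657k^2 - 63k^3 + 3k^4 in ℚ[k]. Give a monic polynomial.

21 - 10k + k^2

Apply the Euclidean algorithm:
  k^5 + 3k^4 - 29k^3 - 327k^2 - 320k + 4200 = ((1/3)k + 8)(3k^4 - 63k^3 + 657k^2 - 3333k + 5544) + (256k^3 - 4472k^2 + 24496k - 40152)
  3k^4 - 63k^3 + 657k^2 - 3333k + 5544 = ((3/256)k - 339/8192)(256k^3 - 4472k^2 + 24496k - 40152) + ((189315/1024)k^2 - (946575/512)k + 3975615/1024)
  256k^3 - 4472k^2 + 24496k - 40152 = ((262144/189315)k - 1957888/189315)((189315/1024)k^2 - (946575/512)k + 3975615/1024) + (0)
Last nonzero remainder: (189315/1024)k^2 - (946575/512)k + 3975615/1024. Dividing through by 189315/1024 gives the monic gcd k^2 - 10k + 21.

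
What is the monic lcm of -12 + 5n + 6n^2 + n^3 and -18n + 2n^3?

36n - 27n^2 - 13n^3 + 3n^4 + n^5

Repeated division with remainder:
  n^3 + 6n^2 + 5n - 12 = (1/2)(2n^3 - 18n) + (6n^2 + 14n - 12)
  2n^3 - 18n = ((1/3)n - 7/9)(6n^2 + 14n - 12) + (-(28/9)n - 28/3)
  6n^2 + 14n - 12 = (-(27/14)n + 9/7)(-(28/9)n - 28/3) + (0)
Last nonzero remainder: -(28/9)n - 28/3. Dividing through by -28/9 gives the monic gcd n + 3.
Then lcm(f, g) = f·g / gcd(f, g); expanding and making the result monic gives the answer.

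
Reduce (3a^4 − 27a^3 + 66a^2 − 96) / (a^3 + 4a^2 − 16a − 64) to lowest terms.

Apply the Euclidean algorithm:
  3a^4 − 27a^3 + 66a^2 − 96 = (3a − 39)(a^3 + 4a^2 − 16a − 64) + (270a^2 − 432a − 2592)
  a^3 + 4a^2 − 16a − 64 = ((1/270)a + 14/675)(270a^2 − 432a − 2592) + ((64/25)a − 256/25)
  270a^2 − 432a − 2592 = ((3375/32)a + 2025/8)((64/25)a − 256/25) + (0)
Last nonzero remainder: (64/25)a − 256/25. Dividing through by 64/25 gives the monic gcd a − 4.
Cancel a − 4 from numerator and denominator to get the reduced form.

(3a^3 − 15a^2 + 6a + 24)/(a^2 + 8a + 16)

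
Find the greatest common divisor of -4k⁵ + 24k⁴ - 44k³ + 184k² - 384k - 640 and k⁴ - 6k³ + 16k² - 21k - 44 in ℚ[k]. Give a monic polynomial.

k² - 3k - 4

By polynomial division,
  -4k⁵ + 24k⁴ - 44k³ + 184k² - 384k - 640 = (-4k)(k⁴ - 6k³ + 16k² - 21k - 44) + (20k³ + 100k² - 560k - 640)
  k⁴ - 6k³ + 16k² - 21k - 44 = ((1/20)k - 11/20)(20k³ + 100k² - 560k - 640) + (99k² - 297k - 396)
  20k³ + 100k² - 560k - 640 = ((20/99)k + 160/99)(99k² - 297k - 396) + (0)
Last nonzero remainder: 99k² - 297k - 396. Dividing through by 99 gives the monic gcd k² - 3k - 4.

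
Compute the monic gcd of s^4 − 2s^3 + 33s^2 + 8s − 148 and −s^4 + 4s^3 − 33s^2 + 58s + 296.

s^3 + 33s + 74

Euclidean algorithm in ℚ[s]:
  s^4 − 2s^3 + 33s^2 + 8s − 148 = (−1)(−s^4 + 4s^3 − 33s^2 + 58s + 296) + (2s^3 + 66s + 148)
  −s^4 + 4s^3 − 33s^2 + 58s + 296 = (−(1/2)s + 2)(2s^3 + 66s + 148) + (0)
Last nonzero remainder: 2s^3 + 66s + 148. Dividing through by 2 gives the monic gcd s^3 + 33s + 74.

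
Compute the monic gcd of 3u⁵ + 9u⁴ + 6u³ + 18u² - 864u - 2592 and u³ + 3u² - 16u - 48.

By polynomial division,
  3u⁵ + 9u⁴ + 6u³ + 18u² - 864u - 2592 = (3u² + 54)(u³ + 3u² - 16u - 48) + (0)
The last nonzero remainder u³ + 3u² - 16u - 48 is already monic.

u³ + 3u² - 16u - 48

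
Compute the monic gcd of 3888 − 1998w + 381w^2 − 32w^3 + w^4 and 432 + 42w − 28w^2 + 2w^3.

Apply the Euclidean algorithm:
  w^4 − 32w^3 + 381w^2 − 1998w + 3888 = ((1/2)w − 9)(2w^3 − 28w^2 + 42w + 432) + (108w^2 − 1836w + 7776)
  2w^3 − 28w^2 + 42w + 432 = ((1/54)w + 1/18)(108w^2 − 1836w + 7776) + (0)
Last nonzero remainder: 108w^2 − 1836w + 7776. Dividing through by 108 gives the monic gcd w^2 − 17w + 72.

72 − 17w + w^2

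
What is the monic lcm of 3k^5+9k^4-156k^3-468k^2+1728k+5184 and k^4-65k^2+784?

k^7+3k^6-101k^5-303k^4+3124k^3+9372k^2-28224k-84672

By polynomial division,
  3k^5+9k^4-156k^3-468k^2+1728k+5184 = (3k+9)(k^4-65k^2+784) + (39k^3+117k^2-624k-1872)
  k^4-65k^2+784 = ((1/39)k-1/13)(39k^3+117k^2-624k-1872) + (-40k^2+640)
  39k^3+117k^2-624k-1872 = (-(39/40)k-117/40)(-40k^2+640) + (0)
Last nonzero remainder: -40k^2+640. Dividing through by -40 gives the monic gcd k^2-16.
Then lcm(f, g) = f·g / gcd(f, g); expanding and making the result monic gives the answer.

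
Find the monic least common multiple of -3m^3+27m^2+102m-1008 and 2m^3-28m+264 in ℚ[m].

m^5-15m^4+42m^3+342m^2-2764m+7392

Euclidean algorithm in ℚ[m]:
  -3m^3+27m^2+102m-1008 = (-3/2)(2m^3-28m+264) + (27m^2+60m-612)
  2m^3-28m+264 = ((2/27)m-40/243)(27m^2+60m-612) + ((2204/81)m+4408/27)
  27m^2+60m-612 = ((2187/2204)m-4131/1102)((2204/81)m+4408/27) + (0)
Last nonzero remainder: (2204/81)m+4408/27. Dividing through by 2204/81 gives the monic gcd m+6.
Then lcm(f, g) = f·g / gcd(f, g); expanding and making the result monic gives the answer.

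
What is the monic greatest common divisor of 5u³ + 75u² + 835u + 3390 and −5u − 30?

u + 6

Repeated division with remainder:
  5u³ + 75u² + 835u + 3390 = (−u² − 9u − 113)(−5u − 30) + (0)
Last nonzero remainder: −5u − 30. Dividing through by −5 gives the monic gcd u + 6.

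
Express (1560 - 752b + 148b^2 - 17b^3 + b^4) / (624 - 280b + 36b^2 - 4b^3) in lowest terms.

(-30 + 11b - b^2)/(-12 + 4b)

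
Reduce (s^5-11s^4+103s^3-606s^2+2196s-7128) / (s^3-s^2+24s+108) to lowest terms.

Apply the Euclidean algorithm:
  s^5-11s^4+103s^3-606s^2+2196s-7128 = (s^2-10s+69)(s^3-s^2+24s+108) + (-405s^2+1620s-14580)
  s^3-s^2+24s+108 = (-(1/405)s-1/135)(-405s^2+1620s-14580) + (0)
Last nonzero remainder: -405s^2+1620s-14580. Dividing through by -405 gives the monic gcd s^2-4s+36.
Cancel s^2-4s+36 from numerator and denominator to get the reduced form.

(s^3-7s^2+39s-198)/(s+3)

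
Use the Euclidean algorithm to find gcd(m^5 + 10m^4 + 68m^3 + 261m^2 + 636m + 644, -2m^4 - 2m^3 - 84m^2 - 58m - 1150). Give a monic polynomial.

Repeated division with remainder:
  m^5 + 10m^4 + 68m^3 + 261m^2 + 636m + 644 = (-(1/2)m - 9/2)(-2m^4 - 2m^3 - 84m^2 - 58m - 1150) + (17m^3 - 146m^2 - 200m - 4531)
  -2m^4 - 2m^3 - 84m^2 - 58m - 1150 = (-(2/17)m - 326/289)(17m^3 - 146m^2 - 200m - 4531) + (-(78672/289)m^2 - (236016/289)m - 1809456/289)
  17m^3 - 146m^2 - 200m - 4531 = (-(4913/78672)m + 56933/78672)(-(78672/289)m^2 - (236016/289)m - 1809456/289) + (0)
Last nonzero remainder: -(78672/289)m^2 - (236016/289)m - 1809456/289. Dividing through by -78672/289 gives the monic gcd m^2 + 3m + 23.

m^2 + 3m + 23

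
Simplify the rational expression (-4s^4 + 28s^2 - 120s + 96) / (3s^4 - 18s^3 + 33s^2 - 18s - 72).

(-4s^2 - 12s + 16)/(3s^2 - 9s - 12)

By polynomial division,
  -4s^4 + 28s^2 - 120s + 96 = (-4/3)(3s^4 - 18s^3 + 33s^2 - 18s - 72) + (-24s^3 + 72s^2 - 144s)
  3s^4 - 18s^3 + 33s^2 - 18s - 72 = (-(1/8)s + 3/8)(-24s^3 + 72s^2 - 144s) + (-12s^2 + 36s - 72)
  -24s^3 + 72s^2 - 144s = (2s)(-12s^2 + 36s - 72) + (0)
Last nonzero remainder: -12s^2 + 36s - 72. Dividing through by -12 gives the monic gcd s^2 - 3s + 6.
Cancel s^2 - 3s + 6 from numerator and denominator to get the reduced form.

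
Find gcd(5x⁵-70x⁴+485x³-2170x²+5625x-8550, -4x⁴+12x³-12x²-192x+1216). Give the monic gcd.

Apply the Euclidean algorithm:
  5x⁵-70x⁴+485x³-2170x²+5625x-8550 = (-(5/4)x+55/4)(-4x⁴+12x³-12x²-192x+1216) + (305x³-2245x²+9785x-25270)
  -4x⁴+12x³-12x²-192x+1216 = (-(4/305)x-1064/18605)(305x³-2245x²+9785x-25270) + (-(44880/3721)x²+(134640/3721)x-852720/3721)
  305x³-2245x²+9785x-25270 = (-(226981/8976)x+494893/4488)(-(44880/3721)x²+(134640/3721)x-852720/3721) + (0)
Last nonzero remainder: -(44880/3721)x²+(134640/3721)x-852720/3721. Dividing through by -44880/3721 gives the monic gcd x²-3x+19.

x²-3x+19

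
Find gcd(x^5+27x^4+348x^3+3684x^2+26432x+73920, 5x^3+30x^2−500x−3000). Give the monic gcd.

x^2+16x+60

Euclidean algorithm in ℚ[x]:
  x^5+27x^4+348x^3+3684x^2+26432x+73920 = ((1/5)x^2+(21/5)x+322/5)(5x^3+30x^2−500x−3000) + (4452x^2+71232x+267120)
  5x^3+30x^2−500x−3000 = ((5/4452)x−25/2226)(4452x^2+71232x+267120) + (0)
Last nonzero remainder: 4452x^2+71232x+267120. Dividing through by 4452 gives the monic gcd x^2+16x+60.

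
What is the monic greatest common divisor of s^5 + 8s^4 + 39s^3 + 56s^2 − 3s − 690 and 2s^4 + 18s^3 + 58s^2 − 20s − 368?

s^3 + 5s^2 + 9s − 46

Repeated division with remainder:
  s^5 + 8s^4 + 39s^3 + 56s^2 − 3s − 690 = ((1/2)s − 1/2)(2s^4 + 18s^3 + 58s^2 − 20s − 368) + (19s^3 + 95s^2 + 171s − 874)
  2s^4 + 18s^3 + 58s^2 − 20s − 368 = ((2/19)s + 8/19)(19s^3 + 95s^2 + 171s − 874) + (0)
Last nonzero remainder: 19s^3 + 95s^2 + 171s − 874. Dividing through by 19 gives the monic gcd s^3 + 5s^2 + 9s − 46.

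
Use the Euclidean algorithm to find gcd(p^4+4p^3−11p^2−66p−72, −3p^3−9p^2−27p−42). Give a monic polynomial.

Apply the Euclidean algorithm:
  p^4+4p^3−11p^2−66p−72 = (−(1/3)p−1/3)(−3p^3−9p^2−27p−42) + (−23p^2−89p−86)
  −3p^3−9p^2−27p−42 = ((3/23)p−60/529)(−23p^2−89p−86) + (−(13689/529)p−27378/529)
  −23p^2−89p−86 = ((12167/13689)p+22747/13689)(−(13689/529)p−27378/529) + (0)
Last nonzero remainder: −(13689/529)p−27378/529. Dividing through by −13689/529 gives the monic gcd p+2.

p+2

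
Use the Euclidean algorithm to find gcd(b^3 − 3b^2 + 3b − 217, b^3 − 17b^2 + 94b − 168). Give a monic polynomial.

b − 7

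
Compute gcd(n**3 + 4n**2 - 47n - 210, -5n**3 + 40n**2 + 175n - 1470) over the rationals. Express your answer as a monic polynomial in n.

n**2 - n - 42

Euclidean algorithm in ℚ[n]:
  n**3 + 4n**2 - 47n - 210 = (-1/5)(-5n**3 + 40n**2 + 175n - 1470) + (12n**2 - 12n - 504)
  -5n**3 + 40n**2 + 175n - 1470 = (-(5/12)n + 35/12)(12n**2 - 12n - 504) + (0)
Last nonzero remainder: 12n**2 - 12n - 504. Dividing through by 12 gives the monic gcd n**2 - n - 42.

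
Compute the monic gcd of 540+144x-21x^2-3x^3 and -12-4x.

Euclidean algorithm in ℚ[x]:
  -3x^3-21x^2+144x+540 = ((3/4)x^2+3x-45)(-4x-12) + (0)
Last nonzero remainder: -4x-12. Dividing through by -4 gives the monic gcd x+3.

3+x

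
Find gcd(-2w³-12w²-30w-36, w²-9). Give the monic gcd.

Repeated division with remainder:
  -2w³-12w²-30w-36 = (-2w-12)(w²-9) + (-48w-144)
  w²-9 = (-(1/48)w+1/16)(-48w-144) + (0)
Last nonzero remainder: -48w-144. Dividing through by -48 gives the monic gcd w+3.

w+3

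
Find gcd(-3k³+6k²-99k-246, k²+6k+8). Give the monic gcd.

By polynomial division,
  -3k³+6k²-99k-246 = (-3k+24)(k²+6k+8) + (-219k-438)
  k²+6k+8 = (-(1/219)k-4/219)(-219k-438) + (0)
Last nonzero remainder: -219k-438. Dividing through by -219 gives the monic gcd k+2.

k+2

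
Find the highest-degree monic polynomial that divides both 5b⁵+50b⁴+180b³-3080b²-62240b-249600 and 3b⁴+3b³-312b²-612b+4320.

b³+4b²-92b-480

Euclidean algorithm in ℚ[b]:
  5b⁵+50b⁴+180b³-3080b²-62240b-249600 = ((5/3)b+15)(3b⁴+3b³-312b²-612b+4320) + (655b³+2620b²-60260b-314400)
  3b⁴+3b³-312b²-612b+4320 = ((3/655)b-9/655)(655b³+2620b²-60260b-314400) + (0)
Last nonzero remainder: 655b³+2620b²-60260b-314400. Dividing through by 655 gives the monic gcd b³+4b²-92b-480.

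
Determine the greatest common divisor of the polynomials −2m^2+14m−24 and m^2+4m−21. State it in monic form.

m−3

By polynomial division,
  −2m^2+14m−24 = (−2)(m^2+4m−21) + (22m−66)
  m^2+4m−21 = ((1/22)m+7/22)(22m−66) + (0)
Last nonzero remainder: 22m−66. Dividing through by 22 gives the monic gcd m−3.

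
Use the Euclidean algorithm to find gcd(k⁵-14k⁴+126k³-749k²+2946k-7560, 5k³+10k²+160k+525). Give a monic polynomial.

By polynomial division,
  k⁵-14k⁴+126k³-749k²+2946k-7560 = ((1/5)k²-(16/5)k+126/5)(5k³+10k²+160k+525) + (-594k²+594k-20790)
  5k³+10k²+160k+525 = (-(5/594)k-5/198)(-594k²+594k-20790) + (0)
Last nonzero remainder: -594k²+594k-20790. Dividing through by -594 gives the monic gcd k²-k+35.

k²-k+35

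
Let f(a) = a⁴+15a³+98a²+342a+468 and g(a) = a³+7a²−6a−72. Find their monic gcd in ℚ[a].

a+6

Apply the Euclidean algorithm:
  a⁴+15a³+98a²+342a+468 = (a+8)(a³+7a²−6a−72) + (48a²+462a+1044)
  a³+7a²−6a−72 = ((1/48)a−7/128)(48a²+462a+1044) + (−(159/64)a−477/32)
  48a²+462a+1044 = (−(1024/53)a−3712/53)(−(159/64)a−477/32) + (0)
Last nonzero remainder: −(159/64)a−477/32. Dividing through by −159/64 gives the monic gcd a+6.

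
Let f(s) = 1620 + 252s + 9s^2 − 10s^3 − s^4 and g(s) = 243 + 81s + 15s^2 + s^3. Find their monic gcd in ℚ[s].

27 + 6s + s^2

Euclidean algorithm in ℚ[s]:
  −s^4 − 10s^3 + 9s^2 + 252s + 1620 = (−s + 5)(s^3 + 15s^2 + 81s + 243) + (15s^2 + 90s + 405)
  s^3 + 15s^2 + 81s + 243 = ((1/15)s + 3/5)(15s^2 + 90s + 405) + (0)
Last nonzero remainder: 15s^2 + 90s + 405. Dividing through by 15 gives the monic gcd s^2 + 6s + 27.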